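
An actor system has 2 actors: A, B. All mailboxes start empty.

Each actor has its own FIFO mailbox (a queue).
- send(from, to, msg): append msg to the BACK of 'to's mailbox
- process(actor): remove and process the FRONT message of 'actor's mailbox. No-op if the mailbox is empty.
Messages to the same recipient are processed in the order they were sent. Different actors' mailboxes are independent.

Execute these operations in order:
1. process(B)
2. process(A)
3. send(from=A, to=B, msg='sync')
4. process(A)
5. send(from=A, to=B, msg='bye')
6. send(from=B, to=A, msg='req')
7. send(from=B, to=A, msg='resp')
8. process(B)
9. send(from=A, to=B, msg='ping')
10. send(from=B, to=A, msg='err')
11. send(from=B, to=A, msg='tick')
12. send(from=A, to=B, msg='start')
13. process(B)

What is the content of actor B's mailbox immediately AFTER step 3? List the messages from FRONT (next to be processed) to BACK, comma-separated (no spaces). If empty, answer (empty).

After 1 (process(B)): A:[] B:[]
After 2 (process(A)): A:[] B:[]
After 3 (send(from=A, to=B, msg='sync')): A:[] B:[sync]

sync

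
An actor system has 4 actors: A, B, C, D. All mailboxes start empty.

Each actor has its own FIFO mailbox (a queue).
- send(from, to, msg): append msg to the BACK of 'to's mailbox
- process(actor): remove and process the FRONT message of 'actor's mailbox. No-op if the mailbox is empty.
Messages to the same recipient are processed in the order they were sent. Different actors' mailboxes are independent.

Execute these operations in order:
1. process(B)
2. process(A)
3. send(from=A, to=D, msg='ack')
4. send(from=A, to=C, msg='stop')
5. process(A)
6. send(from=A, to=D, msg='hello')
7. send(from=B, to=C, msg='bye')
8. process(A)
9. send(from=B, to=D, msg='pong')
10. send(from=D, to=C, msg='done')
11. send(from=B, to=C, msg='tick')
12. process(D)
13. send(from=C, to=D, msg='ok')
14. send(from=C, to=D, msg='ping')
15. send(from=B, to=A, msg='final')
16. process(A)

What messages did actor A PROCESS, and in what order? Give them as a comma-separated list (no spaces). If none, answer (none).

Answer: final

Derivation:
After 1 (process(B)): A:[] B:[] C:[] D:[]
After 2 (process(A)): A:[] B:[] C:[] D:[]
After 3 (send(from=A, to=D, msg='ack')): A:[] B:[] C:[] D:[ack]
After 4 (send(from=A, to=C, msg='stop')): A:[] B:[] C:[stop] D:[ack]
After 5 (process(A)): A:[] B:[] C:[stop] D:[ack]
After 6 (send(from=A, to=D, msg='hello')): A:[] B:[] C:[stop] D:[ack,hello]
After 7 (send(from=B, to=C, msg='bye')): A:[] B:[] C:[stop,bye] D:[ack,hello]
After 8 (process(A)): A:[] B:[] C:[stop,bye] D:[ack,hello]
After 9 (send(from=B, to=D, msg='pong')): A:[] B:[] C:[stop,bye] D:[ack,hello,pong]
After 10 (send(from=D, to=C, msg='done')): A:[] B:[] C:[stop,bye,done] D:[ack,hello,pong]
After 11 (send(from=B, to=C, msg='tick')): A:[] B:[] C:[stop,bye,done,tick] D:[ack,hello,pong]
After 12 (process(D)): A:[] B:[] C:[stop,bye,done,tick] D:[hello,pong]
After 13 (send(from=C, to=D, msg='ok')): A:[] B:[] C:[stop,bye,done,tick] D:[hello,pong,ok]
After 14 (send(from=C, to=D, msg='ping')): A:[] B:[] C:[stop,bye,done,tick] D:[hello,pong,ok,ping]
After 15 (send(from=B, to=A, msg='final')): A:[final] B:[] C:[stop,bye,done,tick] D:[hello,pong,ok,ping]
After 16 (process(A)): A:[] B:[] C:[stop,bye,done,tick] D:[hello,pong,ok,ping]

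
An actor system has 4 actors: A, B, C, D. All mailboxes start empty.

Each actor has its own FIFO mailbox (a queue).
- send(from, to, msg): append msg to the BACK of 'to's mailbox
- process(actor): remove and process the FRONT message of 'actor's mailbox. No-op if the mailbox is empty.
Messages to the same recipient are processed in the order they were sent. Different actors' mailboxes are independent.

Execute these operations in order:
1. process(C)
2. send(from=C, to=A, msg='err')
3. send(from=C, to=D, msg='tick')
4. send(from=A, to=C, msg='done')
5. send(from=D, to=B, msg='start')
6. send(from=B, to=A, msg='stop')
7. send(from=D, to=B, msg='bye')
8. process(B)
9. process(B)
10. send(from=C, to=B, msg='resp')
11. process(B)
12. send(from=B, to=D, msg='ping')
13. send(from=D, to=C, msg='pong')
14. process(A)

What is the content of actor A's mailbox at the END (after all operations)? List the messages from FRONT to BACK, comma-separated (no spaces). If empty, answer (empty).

Answer: stop

Derivation:
After 1 (process(C)): A:[] B:[] C:[] D:[]
After 2 (send(from=C, to=A, msg='err')): A:[err] B:[] C:[] D:[]
After 3 (send(from=C, to=D, msg='tick')): A:[err] B:[] C:[] D:[tick]
After 4 (send(from=A, to=C, msg='done')): A:[err] B:[] C:[done] D:[tick]
After 5 (send(from=D, to=B, msg='start')): A:[err] B:[start] C:[done] D:[tick]
After 6 (send(from=B, to=A, msg='stop')): A:[err,stop] B:[start] C:[done] D:[tick]
After 7 (send(from=D, to=B, msg='bye')): A:[err,stop] B:[start,bye] C:[done] D:[tick]
After 8 (process(B)): A:[err,stop] B:[bye] C:[done] D:[tick]
After 9 (process(B)): A:[err,stop] B:[] C:[done] D:[tick]
After 10 (send(from=C, to=B, msg='resp')): A:[err,stop] B:[resp] C:[done] D:[tick]
After 11 (process(B)): A:[err,stop] B:[] C:[done] D:[tick]
After 12 (send(from=B, to=D, msg='ping')): A:[err,stop] B:[] C:[done] D:[tick,ping]
After 13 (send(from=D, to=C, msg='pong')): A:[err,stop] B:[] C:[done,pong] D:[tick,ping]
After 14 (process(A)): A:[stop] B:[] C:[done,pong] D:[tick,ping]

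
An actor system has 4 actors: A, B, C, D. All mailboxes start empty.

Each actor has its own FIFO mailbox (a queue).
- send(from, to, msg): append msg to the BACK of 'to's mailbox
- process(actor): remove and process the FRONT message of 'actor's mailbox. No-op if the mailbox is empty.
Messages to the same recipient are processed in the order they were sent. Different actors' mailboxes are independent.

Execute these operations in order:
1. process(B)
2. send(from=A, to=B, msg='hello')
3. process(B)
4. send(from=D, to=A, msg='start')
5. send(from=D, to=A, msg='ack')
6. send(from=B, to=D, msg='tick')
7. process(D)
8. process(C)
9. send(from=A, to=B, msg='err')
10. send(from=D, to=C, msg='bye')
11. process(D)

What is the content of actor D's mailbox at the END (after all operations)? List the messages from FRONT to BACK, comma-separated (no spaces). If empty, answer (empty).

Answer: (empty)

Derivation:
After 1 (process(B)): A:[] B:[] C:[] D:[]
After 2 (send(from=A, to=B, msg='hello')): A:[] B:[hello] C:[] D:[]
After 3 (process(B)): A:[] B:[] C:[] D:[]
After 4 (send(from=D, to=A, msg='start')): A:[start] B:[] C:[] D:[]
After 5 (send(from=D, to=A, msg='ack')): A:[start,ack] B:[] C:[] D:[]
After 6 (send(from=B, to=D, msg='tick')): A:[start,ack] B:[] C:[] D:[tick]
After 7 (process(D)): A:[start,ack] B:[] C:[] D:[]
After 8 (process(C)): A:[start,ack] B:[] C:[] D:[]
After 9 (send(from=A, to=B, msg='err')): A:[start,ack] B:[err] C:[] D:[]
After 10 (send(from=D, to=C, msg='bye')): A:[start,ack] B:[err] C:[bye] D:[]
After 11 (process(D)): A:[start,ack] B:[err] C:[bye] D:[]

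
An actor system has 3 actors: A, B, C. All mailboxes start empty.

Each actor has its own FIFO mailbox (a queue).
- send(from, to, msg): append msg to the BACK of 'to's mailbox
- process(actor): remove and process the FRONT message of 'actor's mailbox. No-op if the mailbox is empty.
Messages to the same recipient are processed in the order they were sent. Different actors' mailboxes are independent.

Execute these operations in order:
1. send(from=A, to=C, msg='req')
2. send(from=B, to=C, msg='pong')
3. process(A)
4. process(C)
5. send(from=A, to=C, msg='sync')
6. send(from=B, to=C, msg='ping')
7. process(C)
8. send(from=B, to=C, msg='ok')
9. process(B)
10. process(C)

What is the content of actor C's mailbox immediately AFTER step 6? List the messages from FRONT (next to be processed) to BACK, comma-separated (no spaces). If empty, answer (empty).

After 1 (send(from=A, to=C, msg='req')): A:[] B:[] C:[req]
After 2 (send(from=B, to=C, msg='pong')): A:[] B:[] C:[req,pong]
After 3 (process(A)): A:[] B:[] C:[req,pong]
After 4 (process(C)): A:[] B:[] C:[pong]
After 5 (send(from=A, to=C, msg='sync')): A:[] B:[] C:[pong,sync]
After 6 (send(from=B, to=C, msg='ping')): A:[] B:[] C:[pong,sync,ping]

pong,sync,ping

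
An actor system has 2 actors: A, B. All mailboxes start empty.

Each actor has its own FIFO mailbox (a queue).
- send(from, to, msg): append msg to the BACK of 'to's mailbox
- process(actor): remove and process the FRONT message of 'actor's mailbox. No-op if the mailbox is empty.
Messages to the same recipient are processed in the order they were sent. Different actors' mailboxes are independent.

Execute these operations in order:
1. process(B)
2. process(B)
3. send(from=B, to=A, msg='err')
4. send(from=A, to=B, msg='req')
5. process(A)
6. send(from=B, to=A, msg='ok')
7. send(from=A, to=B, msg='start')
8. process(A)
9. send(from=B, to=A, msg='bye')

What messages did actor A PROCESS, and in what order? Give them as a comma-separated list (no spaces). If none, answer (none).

After 1 (process(B)): A:[] B:[]
After 2 (process(B)): A:[] B:[]
After 3 (send(from=B, to=A, msg='err')): A:[err] B:[]
After 4 (send(from=A, to=B, msg='req')): A:[err] B:[req]
After 5 (process(A)): A:[] B:[req]
After 6 (send(from=B, to=A, msg='ok')): A:[ok] B:[req]
After 7 (send(from=A, to=B, msg='start')): A:[ok] B:[req,start]
After 8 (process(A)): A:[] B:[req,start]
After 9 (send(from=B, to=A, msg='bye')): A:[bye] B:[req,start]

Answer: err,ok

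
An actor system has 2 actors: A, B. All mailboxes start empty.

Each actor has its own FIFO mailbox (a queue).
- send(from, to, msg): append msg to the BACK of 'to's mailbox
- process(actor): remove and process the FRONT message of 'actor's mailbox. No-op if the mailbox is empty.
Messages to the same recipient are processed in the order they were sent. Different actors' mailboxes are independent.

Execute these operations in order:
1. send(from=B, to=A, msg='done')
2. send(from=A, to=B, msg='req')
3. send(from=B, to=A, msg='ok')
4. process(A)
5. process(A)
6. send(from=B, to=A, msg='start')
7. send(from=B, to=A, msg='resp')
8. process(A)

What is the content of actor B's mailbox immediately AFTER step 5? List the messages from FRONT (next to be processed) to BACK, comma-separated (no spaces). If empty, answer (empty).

After 1 (send(from=B, to=A, msg='done')): A:[done] B:[]
After 2 (send(from=A, to=B, msg='req')): A:[done] B:[req]
After 3 (send(from=B, to=A, msg='ok')): A:[done,ok] B:[req]
After 4 (process(A)): A:[ok] B:[req]
After 5 (process(A)): A:[] B:[req]

req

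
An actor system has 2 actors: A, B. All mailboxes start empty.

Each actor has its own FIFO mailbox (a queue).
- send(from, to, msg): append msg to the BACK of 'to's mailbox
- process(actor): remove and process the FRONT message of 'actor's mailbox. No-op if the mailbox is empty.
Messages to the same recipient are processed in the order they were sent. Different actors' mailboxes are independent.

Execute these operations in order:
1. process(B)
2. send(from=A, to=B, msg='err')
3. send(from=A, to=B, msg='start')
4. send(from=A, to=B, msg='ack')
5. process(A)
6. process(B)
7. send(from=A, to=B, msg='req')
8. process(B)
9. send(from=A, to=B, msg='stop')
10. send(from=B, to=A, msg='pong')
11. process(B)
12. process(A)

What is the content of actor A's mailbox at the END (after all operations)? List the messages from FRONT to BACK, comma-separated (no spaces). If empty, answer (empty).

Answer: (empty)

Derivation:
After 1 (process(B)): A:[] B:[]
After 2 (send(from=A, to=B, msg='err')): A:[] B:[err]
After 3 (send(from=A, to=B, msg='start')): A:[] B:[err,start]
After 4 (send(from=A, to=B, msg='ack')): A:[] B:[err,start,ack]
After 5 (process(A)): A:[] B:[err,start,ack]
After 6 (process(B)): A:[] B:[start,ack]
After 7 (send(from=A, to=B, msg='req')): A:[] B:[start,ack,req]
After 8 (process(B)): A:[] B:[ack,req]
After 9 (send(from=A, to=B, msg='stop')): A:[] B:[ack,req,stop]
After 10 (send(from=B, to=A, msg='pong')): A:[pong] B:[ack,req,stop]
After 11 (process(B)): A:[pong] B:[req,stop]
After 12 (process(A)): A:[] B:[req,stop]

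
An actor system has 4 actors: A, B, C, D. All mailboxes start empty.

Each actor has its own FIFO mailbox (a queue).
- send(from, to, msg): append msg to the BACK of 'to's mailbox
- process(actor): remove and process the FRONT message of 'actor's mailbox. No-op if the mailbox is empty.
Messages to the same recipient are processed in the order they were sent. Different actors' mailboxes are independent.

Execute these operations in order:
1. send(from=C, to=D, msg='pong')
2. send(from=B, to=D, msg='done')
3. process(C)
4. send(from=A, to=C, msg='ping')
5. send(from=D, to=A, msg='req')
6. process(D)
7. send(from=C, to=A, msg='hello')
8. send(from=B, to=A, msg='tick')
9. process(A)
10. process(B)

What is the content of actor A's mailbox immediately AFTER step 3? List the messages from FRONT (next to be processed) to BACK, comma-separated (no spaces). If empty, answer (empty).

After 1 (send(from=C, to=D, msg='pong')): A:[] B:[] C:[] D:[pong]
After 2 (send(from=B, to=D, msg='done')): A:[] B:[] C:[] D:[pong,done]
After 3 (process(C)): A:[] B:[] C:[] D:[pong,done]

(empty)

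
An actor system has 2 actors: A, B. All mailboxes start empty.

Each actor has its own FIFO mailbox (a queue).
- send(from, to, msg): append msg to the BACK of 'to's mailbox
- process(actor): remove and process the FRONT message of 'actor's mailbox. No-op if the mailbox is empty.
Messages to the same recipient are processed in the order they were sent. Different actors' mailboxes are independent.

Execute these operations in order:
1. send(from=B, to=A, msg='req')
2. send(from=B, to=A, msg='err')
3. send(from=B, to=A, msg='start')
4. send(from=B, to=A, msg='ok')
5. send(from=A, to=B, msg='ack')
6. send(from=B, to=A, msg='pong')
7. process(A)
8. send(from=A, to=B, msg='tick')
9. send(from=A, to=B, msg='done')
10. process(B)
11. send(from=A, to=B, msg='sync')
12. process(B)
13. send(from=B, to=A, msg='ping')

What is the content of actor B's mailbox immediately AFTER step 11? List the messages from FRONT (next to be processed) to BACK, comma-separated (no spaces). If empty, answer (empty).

After 1 (send(from=B, to=A, msg='req')): A:[req] B:[]
After 2 (send(from=B, to=A, msg='err')): A:[req,err] B:[]
After 3 (send(from=B, to=A, msg='start')): A:[req,err,start] B:[]
After 4 (send(from=B, to=A, msg='ok')): A:[req,err,start,ok] B:[]
After 5 (send(from=A, to=B, msg='ack')): A:[req,err,start,ok] B:[ack]
After 6 (send(from=B, to=A, msg='pong')): A:[req,err,start,ok,pong] B:[ack]
After 7 (process(A)): A:[err,start,ok,pong] B:[ack]
After 8 (send(from=A, to=B, msg='tick')): A:[err,start,ok,pong] B:[ack,tick]
After 9 (send(from=A, to=B, msg='done')): A:[err,start,ok,pong] B:[ack,tick,done]
After 10 (process(B)): A:[err,start,ok,pong] B:[tick,done]
After 11 (send(from=A, to=B, msg='sync')): A:[err,start,ok,pong] B:[tick,done,sync]

tick,done,sync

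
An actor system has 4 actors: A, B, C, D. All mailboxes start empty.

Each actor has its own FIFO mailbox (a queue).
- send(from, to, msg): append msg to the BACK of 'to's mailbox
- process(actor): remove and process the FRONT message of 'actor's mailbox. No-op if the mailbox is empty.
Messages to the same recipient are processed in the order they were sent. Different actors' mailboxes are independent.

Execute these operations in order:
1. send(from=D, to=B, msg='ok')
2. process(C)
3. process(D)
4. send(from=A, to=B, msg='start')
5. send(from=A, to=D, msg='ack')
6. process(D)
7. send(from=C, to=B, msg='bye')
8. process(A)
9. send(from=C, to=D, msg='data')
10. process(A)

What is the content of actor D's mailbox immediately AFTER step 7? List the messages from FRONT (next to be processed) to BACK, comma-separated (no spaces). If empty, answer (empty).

After 1 (send(from=D, to=B, msg='ok')): A:[] B:[ok] C:[] D:[]
After 2 (process(C)): A:[] B:[ok] C:[] D:[]
After 3 (process(D)): A:[] B:[ok] C:[] D:[]
After 4 (send(from=A, to=B, msg='start')): A:[] B:[ok,start] C:[] D:[]
After 5 (send(from=A, to=D, msg='ack')): A:[] B:[ok,start] C:[] D:[ack]
After 6 (process(D)): A:[] B:[ok,start] C:[] D:[]
After 7 (send(from=C, to=B, msg='bye')): A:[] B:[ok,start,bye] C:[] D:[]

(empty)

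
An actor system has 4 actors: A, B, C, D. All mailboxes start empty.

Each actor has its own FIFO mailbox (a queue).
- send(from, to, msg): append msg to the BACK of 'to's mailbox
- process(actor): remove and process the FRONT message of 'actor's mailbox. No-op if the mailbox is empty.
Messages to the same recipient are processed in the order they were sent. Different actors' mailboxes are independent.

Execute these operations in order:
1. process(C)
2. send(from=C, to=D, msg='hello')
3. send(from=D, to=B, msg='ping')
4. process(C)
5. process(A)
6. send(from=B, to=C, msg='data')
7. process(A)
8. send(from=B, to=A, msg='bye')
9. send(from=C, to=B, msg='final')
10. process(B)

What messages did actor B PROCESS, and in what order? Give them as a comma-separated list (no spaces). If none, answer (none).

Answer: ping

Derivation:
After 1 (process(C)): A:[] B:[] C:[] D:[]
After 2 (send(from=C, to=D, msg='hello')): A:[] B:[] C:[] D:[hello]
After 3 (send(from=D, to=B, msg='ping')): A:[] B:[ping] C:[] D:[hello]
After 4 (process(C)): A:[] B:[ping] C:[] D:[hello]
After 5 (process(A)): A:[] B:[ping] C:[] D:[hello]
After 6 (send(from=B, to=C, msg='data')): A:[] B:[ping] C:[data] D:[hello]
After 7 (process(A)): A:[] B:[ping] C:[data] D:[hello]
After 8 (send(from=B, to=A, msg='bye')): A:[bye] B:[ping] C:[data] D:[hello]
After 9 (send(from=C, to=B, msg='final')): A:[bye] B:[ping,final] C:[data] D:[hello]
After 10 (process(B)): A:[bye] B:[final] C:[data] D:[hello]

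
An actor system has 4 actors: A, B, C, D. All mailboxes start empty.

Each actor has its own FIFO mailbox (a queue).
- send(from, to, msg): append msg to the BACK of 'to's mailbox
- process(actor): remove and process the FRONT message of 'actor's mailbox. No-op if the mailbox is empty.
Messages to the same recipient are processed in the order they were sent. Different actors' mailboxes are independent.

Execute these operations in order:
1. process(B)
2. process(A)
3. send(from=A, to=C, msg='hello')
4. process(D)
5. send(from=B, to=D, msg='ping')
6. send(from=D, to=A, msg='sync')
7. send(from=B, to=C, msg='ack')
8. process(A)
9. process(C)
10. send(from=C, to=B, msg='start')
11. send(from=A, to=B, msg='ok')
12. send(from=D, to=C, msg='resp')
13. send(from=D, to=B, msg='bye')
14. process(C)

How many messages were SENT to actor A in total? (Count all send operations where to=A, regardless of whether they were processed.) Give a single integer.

After 1 (process(B)): A:[] B:[] C:[] D:[]
After 2 (process(A)): A:[] B:[] C:[] D:[]
After 3 (send(from=A, to=C, msg='hello')): A:[] B:[] C:[hello] D:[]
After 4 (process(D)): A:[] B:[] C:[hello] D:[]
After 5 (send(from=B, to=D, msg='ping')): A:[] B:[] C:[hello] D:[ping]
After 6 (send(from=D, to=A, msg='sync')): A:[sync] B:[] C:[hello] D:[ping]
After 7 (send(from=B, to=C, msg='ack')): A:[sync] B:[] C:[hello,ack] D:[ping]
After 8 (process(A)): A:[] B:[] C:[hello,ack] D:[ping]
After 9 (process(C)): A:[] B:[] C:[ack] D:[ping]
After 10 (send(from=C, to=B, msg='start')): A:[] B:[start] C:[ack] D:[ping]
After 11 (send(from=A, to=B, msg='ok')): A:[] B:[start,ok] C:[ack] D:[ping]
After 12 (send(from=D, to=C, msg='resp')): A:[] B:[start,ok] C:[ack,resp] D:[ping]
After 13 (send(from=D, to=B, msg='bye')): A:[] B:[start,ok,bye] C:[ack,resp] D:[ping]
After 14 (process(C)): A:[] B:[start,ok,bye] C:[resp] D:[ping]

Answer: 1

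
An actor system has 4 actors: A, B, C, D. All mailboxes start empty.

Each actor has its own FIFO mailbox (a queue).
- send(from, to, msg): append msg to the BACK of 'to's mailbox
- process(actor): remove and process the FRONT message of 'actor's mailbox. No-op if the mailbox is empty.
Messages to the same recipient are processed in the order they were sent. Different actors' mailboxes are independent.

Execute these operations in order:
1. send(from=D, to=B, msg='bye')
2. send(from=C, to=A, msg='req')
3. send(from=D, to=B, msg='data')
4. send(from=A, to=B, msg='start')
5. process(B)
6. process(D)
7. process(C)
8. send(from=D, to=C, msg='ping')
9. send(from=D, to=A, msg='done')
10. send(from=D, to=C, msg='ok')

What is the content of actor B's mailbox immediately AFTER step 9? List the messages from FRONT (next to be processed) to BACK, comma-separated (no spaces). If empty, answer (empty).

After 1 (send(from=D, to=B, msg='bye')): A:[] B:[bye] C:[] D:[]
After 2 (send(from=C, to=A, msg='req')): A:[req] B:[bye] C:[] D:[]
After 3 (send(from=D, to=B, msg='data')): A:[req] B:[bye,data] C:[] D:[]
After 4 (send(from=A, to=B, msg='start')): A:[req] B:[bye,data,start] C:[] D:[]
After 5 (process(B)): A:[req] B:[data,start] C:[] D:[]
After 6 (process(D)): A:[req] B:[data,start] C:[] D:[]
After 7 (process(C)): A:[req] B:[data,start] C:[] D:[]
After 8 (send(from=D, to=C, msg='ping')): A:[req] B:[data,start] C:[ping] D:[]
After 9 (send(from=D, to=A, msg='done')): A:[req,done] B:[data,start] C:[ping] D:[]

data,start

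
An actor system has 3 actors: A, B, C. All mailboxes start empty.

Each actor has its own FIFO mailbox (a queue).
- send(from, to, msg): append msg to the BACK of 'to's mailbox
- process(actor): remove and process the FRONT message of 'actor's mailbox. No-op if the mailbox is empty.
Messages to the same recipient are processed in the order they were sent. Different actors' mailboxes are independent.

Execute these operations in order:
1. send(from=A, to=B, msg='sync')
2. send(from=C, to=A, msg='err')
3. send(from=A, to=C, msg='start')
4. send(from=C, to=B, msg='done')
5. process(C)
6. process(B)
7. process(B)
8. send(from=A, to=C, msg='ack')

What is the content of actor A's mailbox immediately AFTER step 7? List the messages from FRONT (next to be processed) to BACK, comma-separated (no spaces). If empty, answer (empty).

After 1 (send(from=A, to=B, msg='sync')): A:[] B:[sync] C:[]
After 2 (send(from=C, to=A, msg='err')): A:[err] B:[sync] C:[]
After 3 (send(from=A, to=C, msg='start')): A:[err] B:[sync] C:[start]
After 4 (send(from=C, to=B, msg='done')): A:[err] B:[sync,done] C:[start]
After 5 (process(C)): A:[err] B:[sync,done] C:[]
After 6 (process(B)): A:[err] B:[done] C:[]
After 7 (process(B)): A:[err] B:[] C:[]

err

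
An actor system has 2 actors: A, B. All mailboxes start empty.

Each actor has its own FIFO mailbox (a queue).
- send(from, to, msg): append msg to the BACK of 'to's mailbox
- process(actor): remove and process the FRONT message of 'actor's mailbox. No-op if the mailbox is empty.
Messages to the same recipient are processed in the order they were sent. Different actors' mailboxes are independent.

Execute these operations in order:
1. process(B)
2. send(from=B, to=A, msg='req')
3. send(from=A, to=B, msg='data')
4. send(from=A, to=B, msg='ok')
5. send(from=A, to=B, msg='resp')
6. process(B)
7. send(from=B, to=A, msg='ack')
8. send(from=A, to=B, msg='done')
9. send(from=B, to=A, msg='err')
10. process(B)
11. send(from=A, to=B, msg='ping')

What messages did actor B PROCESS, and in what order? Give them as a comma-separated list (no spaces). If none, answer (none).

Answer: data,ok

Derivation:
After 1 (process(B)): A:[] B:[]
After 2 (send(from=B, to=A, msg='req')): A:[req] B:[]
After 3 (send(from=A, to=B, msg='data')): A:[req] B:[data]
After 4 (send(from=A, to=B, msg='ok')): A:[req] B:[data,ok]
After 5 (send(from=A, to=B, msg='resp')): A:[req] B:[data,ok,resp]
After 6 (process(B)): A:[req] B:[ok,resp]
After 7 (send(from=B, to=A, msg='ack')): A:[req,ack] B:[ok,resp]
After 8 (send(from=A, to=B, msg='done')): A:[req,ack] B:[ok,resp,done]
After 9 (send(from=B, to=A, msg='err')): A:[req,ack,err] B:[ok,resp,done]
After 10 (process(B)): A:[req,ack,err] B:[resp,done]
After 11 (send(from=A, to=B, msg='ping')): A:[req,ack,err] B:[resp,done,ping]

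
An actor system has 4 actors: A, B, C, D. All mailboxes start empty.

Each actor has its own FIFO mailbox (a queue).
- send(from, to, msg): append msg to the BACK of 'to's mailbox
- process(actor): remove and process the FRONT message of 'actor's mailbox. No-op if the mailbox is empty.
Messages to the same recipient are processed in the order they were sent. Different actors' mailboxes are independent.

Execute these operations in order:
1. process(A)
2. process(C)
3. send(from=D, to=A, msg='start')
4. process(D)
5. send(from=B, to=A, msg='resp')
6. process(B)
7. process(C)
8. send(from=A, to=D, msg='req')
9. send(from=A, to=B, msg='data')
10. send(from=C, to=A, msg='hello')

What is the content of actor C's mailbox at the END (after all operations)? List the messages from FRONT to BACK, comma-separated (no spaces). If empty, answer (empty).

Answer: (empty)

Derivation:
After 1 (process(A)): A:[] B:[] C:[] D:[]
After 2 (process(C)): A:[] B:[] C:[] D:[]
After 3 (send(from=D, to=A, msg='start')): A:[start] B:[] C:[] D:[]
After 4 (process(D)): A:[start] B:[] C:[] D:[]
After 5 (send(from=B, to=A, msg='resp')): A:[start,resp] B:[] C:[] D:[]
After 6 (process(B)): A:[start,resp] B:[] C:[] D:[]
After 7 (process(C)): A:[start,resp] B:[] C:[] D:[]
After 8 (send(from=A, to=D, msg='req')): A:[start,resp] B:[] C:[] D:[req]
After 9 (send(from=A, to=B, msg='data')): A:[start,resp] B:[data] C:[] D:[req]
After 10 (send(from=C, to=A, msg='hello')): A:[start,resp,hello] B:[data] C:[] D:[req]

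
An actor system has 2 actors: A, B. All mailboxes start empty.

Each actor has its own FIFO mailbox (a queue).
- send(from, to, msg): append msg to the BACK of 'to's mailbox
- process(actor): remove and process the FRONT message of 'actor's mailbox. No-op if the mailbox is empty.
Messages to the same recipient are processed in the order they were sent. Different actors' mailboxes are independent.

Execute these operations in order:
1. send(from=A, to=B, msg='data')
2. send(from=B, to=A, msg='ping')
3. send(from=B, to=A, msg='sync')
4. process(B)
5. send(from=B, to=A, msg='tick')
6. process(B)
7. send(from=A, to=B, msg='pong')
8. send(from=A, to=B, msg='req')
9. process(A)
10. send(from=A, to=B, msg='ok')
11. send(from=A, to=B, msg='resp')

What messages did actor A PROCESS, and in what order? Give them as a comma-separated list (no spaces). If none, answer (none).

After 1 (send(from=A, to=B, msg='data')): A:[] B:[data]
After 2 (send(from=B, to=A, msg='ping')): A:[ping] B:[data]
After 3 (send(from=B, to=A, msg='sync')): A:[ping,sync] B:[data]
After 4 (process(B)): A:[ping,sync] B:[]
After 5 (send(from=B, to=A, msg='tick')): A:[ping,sync,tick] B:[]
After 6 (process(B)): A:[ping,sync,tick] B:[]
After 7 (send(from=A, to=B, msg='pong')): A:[ping,sync,tick] B:[pong]
After 8 (send(from=A, to=B, msg='req')): A:[ping,sync,tick] B:[pong,req]
After 9 (process(A)): A:[sync,tick] B:[pong,req]
After 10 (send(from=A, to=B, msg='ok')): A:[sync,tick] B:[pong,req,ok]
After 11 (send(from=A, to=B, msg='resp')): A:[sync,tick] B:[pong,req,ok,resp]

Answer: ping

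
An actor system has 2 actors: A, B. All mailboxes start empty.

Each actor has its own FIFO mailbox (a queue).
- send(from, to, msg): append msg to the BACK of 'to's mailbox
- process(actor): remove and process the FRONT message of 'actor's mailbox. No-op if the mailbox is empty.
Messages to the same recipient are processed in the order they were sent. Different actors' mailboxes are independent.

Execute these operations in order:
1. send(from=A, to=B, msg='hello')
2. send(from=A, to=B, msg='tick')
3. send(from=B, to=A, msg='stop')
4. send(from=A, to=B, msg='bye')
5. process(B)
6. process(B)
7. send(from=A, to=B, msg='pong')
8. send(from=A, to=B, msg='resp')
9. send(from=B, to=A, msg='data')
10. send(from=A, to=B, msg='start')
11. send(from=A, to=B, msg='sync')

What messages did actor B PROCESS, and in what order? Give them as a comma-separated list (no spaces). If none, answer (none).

Answer: hello,tick

Derivation:
After 1 (send(from=A, to=B, msg='hello')): A:[] B:[hello]
After 2 (send(from=A, to=B, msg='tick')): A:[] B:[hello,tick]
After 3 (send(from=B, to=A, msg='stop')): A:[stop] B:[hello,tick]
After 4 (send(from=A, to=B, msg='bye')): A:[stop] B:[hello,tick,bye]
After 5 (process(B)): A:[stop] B:[tick,bye]
After 6 (process(B)): A:[stop] B:[bye]
After 7 (send(from=A, to=B, msg='pong')): A:[stop] B:[bye,pong]
After 8 (send(from=A, to=B, msg='resp')): A:[stop] B:[bye,pong,resp]
After 9 (send(from=B, to=A, msg='data')): A:[stop,data] B:[bye,pong,resp]
After 10 (send(from=A, to=B, msg='start')): A:[stop,data] B:[bye,pong,resp,start]
After 11 (send(from=A, to=B, msg='sync')): A:[stop,data] B:[bye,pong,resp,start,sync]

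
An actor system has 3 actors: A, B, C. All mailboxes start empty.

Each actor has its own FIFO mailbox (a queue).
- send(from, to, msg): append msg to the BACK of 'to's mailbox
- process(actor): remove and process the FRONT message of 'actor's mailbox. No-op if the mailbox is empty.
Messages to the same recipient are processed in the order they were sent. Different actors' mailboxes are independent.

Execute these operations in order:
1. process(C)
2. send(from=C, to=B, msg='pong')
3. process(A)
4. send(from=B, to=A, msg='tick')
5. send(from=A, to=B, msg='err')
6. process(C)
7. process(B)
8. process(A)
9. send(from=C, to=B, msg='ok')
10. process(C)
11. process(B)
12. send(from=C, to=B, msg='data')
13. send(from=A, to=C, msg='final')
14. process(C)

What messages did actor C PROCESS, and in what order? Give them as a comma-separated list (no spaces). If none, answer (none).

Answer: final

Derivation:
After 1 (process(C)): A:[] B:[] C:[]
After 2 (send(from=C, to=B, msg='pong')): A:[] B:[pong] C:[]
After 3 (process(A)): A:[] B:[pong] C:[]
After 4 (send(from=B, to=A, msg='tick')): A:[tick] B:[pong] C:[]
After 5 (send(from=A, to=B, msg='err')): A:[tick] B:[pong,err] C:[]
After 6 (process(C)): A:[tick] B:[pong,err] C:[]
After 7 (process(B)): A:[tick] B:[err] C:[]
After 8 (process(A)): A:[] B:[err] C:[]
After 9 (send(from=C, to=B, msg='ok')): A:[] B:[err,ok] C:[]
After 10 (process(C)): A:[] B:[err,ok] C:[]
After 11 (process(B)): A:[] B:[ok] C:[]
After 12 (send(from=C, to=B, msg='data')): A:[] B:[ok,data] C:[]
After 13 (send(from=A, to=C, msg='final')): A:[] B:[ok,data] C:[final]
After 14 (process(C)): A:[] B:[ok,data] C:[]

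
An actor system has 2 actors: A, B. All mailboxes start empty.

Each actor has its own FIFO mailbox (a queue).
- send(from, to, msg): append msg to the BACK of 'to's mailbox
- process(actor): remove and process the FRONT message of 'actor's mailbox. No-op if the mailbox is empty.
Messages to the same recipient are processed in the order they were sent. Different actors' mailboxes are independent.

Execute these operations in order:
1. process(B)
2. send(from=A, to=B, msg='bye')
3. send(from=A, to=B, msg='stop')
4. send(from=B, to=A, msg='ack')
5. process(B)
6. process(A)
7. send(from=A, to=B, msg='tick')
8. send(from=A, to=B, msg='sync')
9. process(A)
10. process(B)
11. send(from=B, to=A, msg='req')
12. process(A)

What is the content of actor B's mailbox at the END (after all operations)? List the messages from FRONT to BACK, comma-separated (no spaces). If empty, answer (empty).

Answer: tick,sync

Derivation:
After 1 (process(B)): A:[] B:[]
After 2 (send(from=A, to=B, msg='bye')): A:[] B:[bye]
After 3 (send(from=A, to=B, msg='stop')): A:[] B:[bye,stop]
After 4 (send(from=B, to=A, msg='ack')): A:[ack] B:[bye,stop]
After 5 (process(B)): A:[ack] B:[stop]
After 6 (process(A)): A:[] B:[stop]
After 7 (send(from=A, to=B, msg='tick')): A:[] B:[stop,tick]
After 8 (send(from=A, to=B, msg='sync')): A:[] B:[stop,tick,sync]
After 9 (process(A)): A:[] B:[stop,tick,sync]
After 10 (process(B)): A:[] B:[tick,sync]
After 11 (send(from=B, to=A, msg='req')): A:[req] B:[tick,sync]
After 12 (process(A)): A:[] B:[tick,sync]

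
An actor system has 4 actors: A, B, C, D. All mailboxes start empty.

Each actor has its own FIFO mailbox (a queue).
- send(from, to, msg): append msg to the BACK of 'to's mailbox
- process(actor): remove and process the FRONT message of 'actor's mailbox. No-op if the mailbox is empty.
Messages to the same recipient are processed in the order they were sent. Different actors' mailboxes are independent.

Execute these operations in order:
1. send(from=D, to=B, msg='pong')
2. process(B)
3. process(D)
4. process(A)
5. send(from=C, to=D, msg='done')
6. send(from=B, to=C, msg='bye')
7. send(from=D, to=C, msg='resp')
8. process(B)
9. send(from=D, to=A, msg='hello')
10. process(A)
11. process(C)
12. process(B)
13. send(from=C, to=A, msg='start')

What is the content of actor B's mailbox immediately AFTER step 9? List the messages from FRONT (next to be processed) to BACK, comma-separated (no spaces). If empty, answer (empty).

After 1 (send(from=D, to=B, msg='pong')): A:[] B:[pong] C:[] D:[]
After 2 (process(B)): A:[] B:[] C:[] D:[]
After 3 (process(D)): A:[] B:[] C:[] D:[]
After 4 (process(A)): A:[] B:[] C:[] D:[]
After 5 (send(from=C, to=D, msg='done')): A:[] B:[] C:[] D:[done]
After 6 (send(from=B, to=C, msg='bye')): A:[] B:[] C:[bye] D:[done]
After 7 (send(from=D, to=C, msg='resp')): A:[] B:[] C:[bye,resp] D:[done]
After 8 (process(B)): A:[] B:[] C:[bye,resp] D:[done]
After 9 (send(from=D, to=A, msg='hello')): A:[hello] B:[] C:[bye,resp] D:[done]

(empty)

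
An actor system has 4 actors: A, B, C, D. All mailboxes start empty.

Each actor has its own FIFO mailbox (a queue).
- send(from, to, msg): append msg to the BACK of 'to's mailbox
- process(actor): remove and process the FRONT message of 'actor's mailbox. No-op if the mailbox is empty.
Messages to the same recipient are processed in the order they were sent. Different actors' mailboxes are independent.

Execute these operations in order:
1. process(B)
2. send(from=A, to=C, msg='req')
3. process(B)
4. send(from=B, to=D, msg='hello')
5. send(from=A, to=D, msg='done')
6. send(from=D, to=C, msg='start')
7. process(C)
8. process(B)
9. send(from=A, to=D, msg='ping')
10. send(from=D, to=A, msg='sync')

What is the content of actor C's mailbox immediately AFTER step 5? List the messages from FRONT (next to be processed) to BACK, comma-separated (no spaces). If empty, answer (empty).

After 1 (process(B)): A:[] B:[] C:[] D:[]
After 2 (send(from=A, to=C, msg='req')): A:[] B:[] C:[req] D:[]
After 3 (process(B)): A:[] B:[] C:[req] D:[]
After 4 (send(from=B, to=D, msg='hello')): A:[] B:[] C:[req] D:[hello]
After 5 (send(from=A, to=D, msg='done')): A:[] B:[] C:[req] D:[hello,done]

req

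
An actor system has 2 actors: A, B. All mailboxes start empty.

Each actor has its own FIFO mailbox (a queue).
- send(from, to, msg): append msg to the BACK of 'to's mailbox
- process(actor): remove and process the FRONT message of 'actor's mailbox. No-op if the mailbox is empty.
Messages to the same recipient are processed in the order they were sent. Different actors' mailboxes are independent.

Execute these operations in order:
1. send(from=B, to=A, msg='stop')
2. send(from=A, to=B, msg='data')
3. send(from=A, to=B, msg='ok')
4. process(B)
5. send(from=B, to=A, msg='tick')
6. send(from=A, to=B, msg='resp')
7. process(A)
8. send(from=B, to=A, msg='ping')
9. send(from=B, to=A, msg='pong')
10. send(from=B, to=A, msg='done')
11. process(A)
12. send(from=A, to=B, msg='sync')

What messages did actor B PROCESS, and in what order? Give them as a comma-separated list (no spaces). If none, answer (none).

Answer: data

Derivation:
After 1 (send(from=B, to=A, msg='stop')): A:[stop] B:[]
After 2 (send(from=A, to=B, msg='data')): A:[stop] B:[data]
After 3 (send(from=A, to=B, msg='ok')): A:[stop] B:[data,ok]
After 4 (process(B)): A:[stop] B:[ok]
After 5 (send(from=B, to=A, msg='tick')): A:[stop,tick] B:[ok]
After 6 (send(from=A, to=B, msg='resp')): A:[stop,tick] B:[ok,resp]
After 7 (process(A)): A:[tick] B:[ok,resp]
After 8 (send(from=B, to=A, msg='ping')): A:[tick,ping] B:[ok,resp]
After 9 (send(from=B, to=A, msg='pong')): A:[tick,ping,pong] B:[ok,resp]
After 10 (send(from=B, to=A, msg='done')): A:[tick,ping,pong,done] B:[ok,resp]
After 11 (process(A)): A:[ping,pong,done] B:[ok,resp]
After 12 (send(from=A, to=B, msg='sync')): A:[ping,pong,done] B:[ok,resp,sync]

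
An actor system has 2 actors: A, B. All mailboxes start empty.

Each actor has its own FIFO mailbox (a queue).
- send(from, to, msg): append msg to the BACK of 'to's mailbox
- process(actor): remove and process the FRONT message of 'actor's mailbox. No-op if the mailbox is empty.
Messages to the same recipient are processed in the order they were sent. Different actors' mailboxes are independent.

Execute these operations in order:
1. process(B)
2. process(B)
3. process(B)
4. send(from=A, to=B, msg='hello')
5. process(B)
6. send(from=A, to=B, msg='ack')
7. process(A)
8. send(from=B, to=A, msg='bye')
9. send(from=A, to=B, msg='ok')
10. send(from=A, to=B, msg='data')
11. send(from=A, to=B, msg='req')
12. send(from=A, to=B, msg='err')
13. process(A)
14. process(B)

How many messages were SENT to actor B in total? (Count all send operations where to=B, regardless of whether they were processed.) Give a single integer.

After 1 (process(B)): A:[] B:[]
After 2 (process(B)): A:[] B:[]
After 3 (process(B)): A:[] B:[]
After 4 (send(from=A, to=B, msg='hello')): A:[] B:[hello]
After 5 (process(B)): A:[] B:[]
After 6 (send(from=A, to=B, msg='ack')): A:[] B:[ack]
After 7 (process(A)): A:[] B:[ack]
After 8 (send(from=B, to=A, msg='bye')): A:[bye] B:[ack]
After 9 (send(from=A, to=B, msg='ok')): A:[bye] B:[ack,ok]
After 10 (send(from=A, to=B, msg='data')): A:[bye] B:[ack,ok,data]
After 11 (send(from=A, to=B, msg='req')): A:[bye] B:[ack,ok,data,req]
After 12 (send(from=A, to=B, msg='err')): A:[bye] B:[ack,ok,data,req,err]
After 13 (process(A)): A:[] B:[ack,ok,data,req,err]
After 14 (process(B)): A:[] B:[ok,data,req,err]

Answer: 6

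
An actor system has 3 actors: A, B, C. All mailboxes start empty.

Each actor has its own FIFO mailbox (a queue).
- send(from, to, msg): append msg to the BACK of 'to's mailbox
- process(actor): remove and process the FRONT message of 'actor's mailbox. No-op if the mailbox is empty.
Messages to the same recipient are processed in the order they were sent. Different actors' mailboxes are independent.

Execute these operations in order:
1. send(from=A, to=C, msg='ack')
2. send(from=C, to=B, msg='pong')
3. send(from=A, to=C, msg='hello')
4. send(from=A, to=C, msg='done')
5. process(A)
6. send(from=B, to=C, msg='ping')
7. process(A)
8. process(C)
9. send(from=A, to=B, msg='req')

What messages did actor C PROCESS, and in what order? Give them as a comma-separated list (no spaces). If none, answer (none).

Answer: ack

Derivation:
After 1 (send(from=A, to=C, msg='ack')): A:[] B:[] C:[ack]
After 2 (send(from=C, to=B, msg='pong')): A:[] B:[pong] C:[ack]
After 3 (send(from=A, to=C, msg='hello')): A:[] B:[pong] C:[ack,hello]
After 4 (send(from=A, to=C, msg='done')): A:[] B:[pong] C:[ack,hello,done]
After 5 (process(A)): A:[] B:[pong] C:[ack,hello,done]
After 6 (send(from=B, to=C, msg='ping')): A:[] B:[pong] C:[ack,hello,done,ping]
After 7 (process(A)): A:[] B:[pong] C:[ack,hello,done,ping]
After 8 (process(C)): A:[] B:[pong] C:[hello,done,ping]
After 9 (send(from=A, to=B, msg='req')): A:[] B:[pong,req] C:[hello,done,ping]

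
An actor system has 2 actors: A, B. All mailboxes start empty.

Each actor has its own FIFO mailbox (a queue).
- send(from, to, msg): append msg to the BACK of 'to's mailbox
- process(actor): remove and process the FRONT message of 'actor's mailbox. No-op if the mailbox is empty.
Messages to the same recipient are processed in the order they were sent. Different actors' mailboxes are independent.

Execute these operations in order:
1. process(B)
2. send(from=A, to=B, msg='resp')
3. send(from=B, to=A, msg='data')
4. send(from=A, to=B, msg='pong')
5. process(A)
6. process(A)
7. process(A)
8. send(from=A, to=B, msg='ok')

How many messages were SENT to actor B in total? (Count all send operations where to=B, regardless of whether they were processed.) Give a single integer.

Answer: 3

Derivation:
After 1 (process(B)): A:[] B:[]
After 2 (send(from=A, to=B, msg='resp')): A:[] B:[resp]
After 3 (send(from=B, to=A, msg='data')): A:[data] B:[resp]
After 4 (send(from=A, to=B, msg='pong')): A:[data] B:[resp,pong]
After 5 (process(A)): A:[] B:[resp,pong]
After 6 (process(A)): A:[] B:[resp,pong]
After 7 (process(A)): A:[] B:[resp,pong]
After 8 (send(from=A, to=B, msg='ok')): A:[] B:[resp,pong,ok]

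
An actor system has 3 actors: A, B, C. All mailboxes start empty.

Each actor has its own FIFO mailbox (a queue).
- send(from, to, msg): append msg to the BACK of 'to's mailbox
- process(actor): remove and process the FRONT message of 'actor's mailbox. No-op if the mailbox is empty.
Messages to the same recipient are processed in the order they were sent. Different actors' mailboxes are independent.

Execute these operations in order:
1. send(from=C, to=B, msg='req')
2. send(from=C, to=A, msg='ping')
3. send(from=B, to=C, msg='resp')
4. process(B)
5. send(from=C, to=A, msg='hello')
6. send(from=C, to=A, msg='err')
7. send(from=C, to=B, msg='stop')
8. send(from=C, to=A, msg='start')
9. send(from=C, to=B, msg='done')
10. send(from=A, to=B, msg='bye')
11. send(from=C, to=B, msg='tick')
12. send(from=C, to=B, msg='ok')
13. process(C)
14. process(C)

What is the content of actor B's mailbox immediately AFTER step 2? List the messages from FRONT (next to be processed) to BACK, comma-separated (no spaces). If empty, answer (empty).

After 1 (send(from=C, to=B, msg='req')): A:[] B:[req] C:[]
After 2 (send(from=C, to=A, msg='ping')): A:[ping] B:[req] C:[]

req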